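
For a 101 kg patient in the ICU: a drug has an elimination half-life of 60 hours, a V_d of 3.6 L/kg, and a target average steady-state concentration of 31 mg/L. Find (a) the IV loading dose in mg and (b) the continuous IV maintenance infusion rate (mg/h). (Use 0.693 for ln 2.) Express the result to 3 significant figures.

(a) 11300 mg; (b) 130 mg/h

Total Vd = 3.6 × 101 = 363.6 L
LD = Vd × C = 363.6 × 31 = 11270 mg
CL = 0.693 × Vd / t½ = 0.693 × 363.6 / 60 = 4.200 L/h
Infusion rate = CL × Css = 4.200 × 31 = 130.2 mg/h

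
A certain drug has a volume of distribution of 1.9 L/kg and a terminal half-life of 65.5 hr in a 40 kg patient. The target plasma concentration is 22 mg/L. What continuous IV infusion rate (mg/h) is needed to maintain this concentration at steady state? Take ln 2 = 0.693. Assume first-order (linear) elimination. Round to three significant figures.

Vd = 1.9 L/kg × 40 kg = 76.00 L
CL = 0.693 × Vd / t½ = 0.693 × 76.00 / 65.5 = 0.8041 L/h
Infusion rate = CL × Css = 0.8041 × 22 = 17.69 mg/h

17.7 mg/h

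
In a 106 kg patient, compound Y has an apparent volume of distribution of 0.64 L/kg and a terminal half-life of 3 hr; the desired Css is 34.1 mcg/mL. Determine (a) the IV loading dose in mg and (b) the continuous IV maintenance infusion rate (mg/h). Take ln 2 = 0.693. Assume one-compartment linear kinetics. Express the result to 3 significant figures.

(a) 2310 mg; (b) 534 mg/h

Vd = 0.64 L/kg × 106 kg = 67.84 L
LD = Vd × C = 67.84 × 34.1 = 2313 mg
CL = 0.693 × Vd / t½ = 0.693 × 67.84 / 3 = 15.67 L/h
Infusion rate = CL × Css = 15.67 × 34.1 = 534.3 mg/h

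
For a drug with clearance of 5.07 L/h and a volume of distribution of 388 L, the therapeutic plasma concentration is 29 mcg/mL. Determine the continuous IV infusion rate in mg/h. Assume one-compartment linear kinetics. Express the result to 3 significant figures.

147 mg/h

Rate = CL × Css = 5.070 × 29 = 147.0 mg/h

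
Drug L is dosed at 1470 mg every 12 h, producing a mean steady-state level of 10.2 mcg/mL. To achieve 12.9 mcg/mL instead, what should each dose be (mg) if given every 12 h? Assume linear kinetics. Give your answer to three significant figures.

For first-order elimination, Css ∝ F·D/(CL·τ); F and CL are unchanged, so Css ∝ D/τ.
D₂ = D₁ × (Css,target / Css,current) = 1470 × 12.9/10.2 = 1859 mg

1860 mg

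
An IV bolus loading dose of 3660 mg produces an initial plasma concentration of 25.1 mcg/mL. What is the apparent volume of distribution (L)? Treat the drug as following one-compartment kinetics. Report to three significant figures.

Immediately after an IV bolus, C₀ = Dose / Vd, so Vd = Dose / C₀.
Vd = 3660 / 25.1 = 145.8 L

146 L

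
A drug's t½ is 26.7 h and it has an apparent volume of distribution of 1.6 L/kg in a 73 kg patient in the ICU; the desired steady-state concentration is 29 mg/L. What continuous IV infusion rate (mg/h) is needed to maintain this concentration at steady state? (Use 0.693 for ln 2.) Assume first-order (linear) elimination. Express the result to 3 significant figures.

87.9 mg/h

Vd = 1.6 L/kg × 73 kg = 116.8 L
CL = 0.693 × Vd / t½ = 0.693 × 116.8 / 26.7 = 3.032 L/h
Infusion rate = CL × Css = 3.032 × 29 = 87.93 mg/h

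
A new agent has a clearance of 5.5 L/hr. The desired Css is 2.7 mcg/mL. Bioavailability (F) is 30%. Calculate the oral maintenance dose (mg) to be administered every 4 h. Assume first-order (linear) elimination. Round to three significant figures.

D = CL × Css × τ / F = 5.500 × 2.7 × 4 / 0.3 = 198.0 mg

198 mg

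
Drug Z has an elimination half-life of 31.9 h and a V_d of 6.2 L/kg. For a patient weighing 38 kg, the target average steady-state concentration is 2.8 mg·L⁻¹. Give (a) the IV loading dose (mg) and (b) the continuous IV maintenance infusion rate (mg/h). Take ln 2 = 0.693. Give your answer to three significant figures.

(a) 660 mg; (b) 14.3 mg/h

Total Vd = 6.2 × 38 = 235.6 L
LD = Vd × C = 235.6 × 2.8 = 659.7 mg
CL = 0.693 × Vd / t½ = 0.693 × 235.6 / 31.9 = 5.118 L/h
Infusion rate = CL × Css = 5.118 × 2.8 = 14.33 mg/h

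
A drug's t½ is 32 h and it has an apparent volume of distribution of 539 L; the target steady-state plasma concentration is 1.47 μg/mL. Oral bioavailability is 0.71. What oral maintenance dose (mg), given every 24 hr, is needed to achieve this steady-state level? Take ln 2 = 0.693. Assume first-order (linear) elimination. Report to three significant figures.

k = 0.693/32 = 0.02166 h⁻¹, so CL = k·Vd = 0.02166 × 539.0 = 11.67 L/h
D = CL × Css × τ / F = 11.67 × 1.47 × 24 / 0.71 = 579.9 mg

580 mg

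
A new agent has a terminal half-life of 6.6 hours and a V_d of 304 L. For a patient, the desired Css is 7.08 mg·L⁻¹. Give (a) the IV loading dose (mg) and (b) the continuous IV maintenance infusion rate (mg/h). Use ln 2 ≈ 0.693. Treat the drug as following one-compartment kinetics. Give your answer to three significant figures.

(a) 2150 mg; (b) 226 mg/h

LD = Vd × C = 304.0 × 7.08 = 2152 mg
CL = 0.693 × Vd / t½ = 0.693 × 304.0 / 6.6 = 31.92 L/h
Infusion rate = CL × Css = 31.92 × 7.08 = 226.0 mg/h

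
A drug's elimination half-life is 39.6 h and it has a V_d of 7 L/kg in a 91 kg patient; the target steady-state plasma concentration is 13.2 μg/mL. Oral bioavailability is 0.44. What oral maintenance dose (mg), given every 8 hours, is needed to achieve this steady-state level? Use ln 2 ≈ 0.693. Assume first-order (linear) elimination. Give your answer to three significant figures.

2680 mg

Total Vd = 7 × 91 = 637.0 L
CL = ln 2 · Vd / t½ = 0.693 × 637.0 / 39.6 = 11.15 L/h
D = CL × Css × τ / F = 11.15 × 13.2 × 8 / 0.44 = 2676 mg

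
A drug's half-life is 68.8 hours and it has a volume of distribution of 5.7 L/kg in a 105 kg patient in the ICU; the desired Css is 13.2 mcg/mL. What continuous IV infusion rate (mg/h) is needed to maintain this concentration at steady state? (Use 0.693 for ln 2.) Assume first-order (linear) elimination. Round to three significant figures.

79.6 mg/h

Vd(total) = 105 kg × 5.7 L/kg = 598.5 L
CL = 0.693 × Vd / t½ = 0.693 × 598.5 / 68.8 = 6.028 L/h
Infusion rate = CL × Css = 6.028 × 13.2 = 79.57 mg/h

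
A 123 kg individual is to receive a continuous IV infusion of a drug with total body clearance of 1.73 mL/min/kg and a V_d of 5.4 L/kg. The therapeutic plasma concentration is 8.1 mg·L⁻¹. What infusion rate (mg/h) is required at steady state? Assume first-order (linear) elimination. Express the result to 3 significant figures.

CL = 1.73 mL/min/kg × 123 kg = 212.8 mL/min = 212.8 × 60/1000 = 12.77 L/h
R₀ = 12.77 × 8.1 = 103.4 mg/h

103 mg/h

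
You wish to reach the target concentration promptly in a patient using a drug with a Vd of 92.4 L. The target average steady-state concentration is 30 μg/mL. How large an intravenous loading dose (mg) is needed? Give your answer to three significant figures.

2770 mg

LD = Vd × C = 92.40 × 30.00 = 2772 mg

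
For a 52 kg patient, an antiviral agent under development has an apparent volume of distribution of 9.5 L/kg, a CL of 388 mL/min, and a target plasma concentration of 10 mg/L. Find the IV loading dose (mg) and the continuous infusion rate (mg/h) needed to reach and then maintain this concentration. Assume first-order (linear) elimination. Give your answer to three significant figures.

(a) 4940 mg; (b) 233 mg/h

Vd = 9.5 L/kg × 52 kg = 494.0 L
Loading: fill Vd to C_target → 494.0 L × 10 mg/L = 4940 mg
CL = 388 mL/min = 388 × 0.06 = 23.28 L/h
Infusion rate = 23.28 L/h × 10 mg/L = 232.8 mg/h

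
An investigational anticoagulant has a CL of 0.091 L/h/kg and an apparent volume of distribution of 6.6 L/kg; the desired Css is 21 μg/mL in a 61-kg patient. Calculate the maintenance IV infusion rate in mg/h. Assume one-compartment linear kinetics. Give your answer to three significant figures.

CL = 0.091 L/h/kg × 61 kg = 5.551 L/h
Maintenance depends on clearance, not Vd — rate in must match rate out.
Rate = CL × Css = 5.551 × 21 = 116.6 mg/h

117 mg/h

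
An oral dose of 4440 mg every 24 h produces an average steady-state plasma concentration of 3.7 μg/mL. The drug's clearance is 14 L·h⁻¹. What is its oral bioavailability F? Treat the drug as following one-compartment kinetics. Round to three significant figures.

F·D/τ = CL·Css at steady state → F = CL·Css·τ / D.
F = 14 × 3.7 × 24 / 4440 = 0.280

0.280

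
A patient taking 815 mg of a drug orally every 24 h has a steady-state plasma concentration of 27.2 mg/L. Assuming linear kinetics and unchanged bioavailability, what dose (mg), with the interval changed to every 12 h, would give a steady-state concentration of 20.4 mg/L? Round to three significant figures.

With linear kinetics, Css is proportional to dose rate (D/τ) at fixed clearance.
D₂ = D₁ × (Css,target / Css,current) × (τ₂/τ₁) = 815 × (20.4/27.2) × (12/24) = 305.6 mg

306 mg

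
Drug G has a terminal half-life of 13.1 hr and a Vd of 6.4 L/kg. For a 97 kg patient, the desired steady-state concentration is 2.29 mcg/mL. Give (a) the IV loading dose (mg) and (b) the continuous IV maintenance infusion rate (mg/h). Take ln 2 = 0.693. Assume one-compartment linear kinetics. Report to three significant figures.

(a) 1420 mg; (b) 75.2 mg/h

Total Vd = 6.4 × 97 = 620.8 L
LD = Vd × C = 620.8 × 2.29 = 1422 mg
CL = 0.693 × Vd / t½ = 0.693 × 620.8 / 13.1 = 32.84 L/h
Infusion rate = CL × Css = 32.84 × 2.29 = 75.20 mg/h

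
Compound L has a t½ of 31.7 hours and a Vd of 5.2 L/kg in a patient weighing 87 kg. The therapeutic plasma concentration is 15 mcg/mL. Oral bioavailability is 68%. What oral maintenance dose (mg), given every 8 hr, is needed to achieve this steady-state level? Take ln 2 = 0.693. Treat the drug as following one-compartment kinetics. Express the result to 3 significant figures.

Vd(total) = 87 kg × 5.2 L/kg = 452.4 L
k = 0.693/31.7 = 0.02186 h⁻¹, so CL = k·Vd = 0.02186 × 452.4 = 9.889 L/h
D = CL × Css × τ / F = 9.889 × 15 × 8 / 0.68 = 1745 mg

1750 mg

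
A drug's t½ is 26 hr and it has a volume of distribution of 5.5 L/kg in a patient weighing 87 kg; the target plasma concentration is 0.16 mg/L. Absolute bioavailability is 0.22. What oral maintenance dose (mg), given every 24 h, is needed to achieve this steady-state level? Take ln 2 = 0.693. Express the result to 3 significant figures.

Vd(total) = 87 kg × 5.5 L/kg = 478.5 L
k = 0.693/26 = 0.02665 h⁻¹, so CL = k·Vd = 0.02665 × 478.5 = 12.75 L/h
D = CL × Css × τ / F = 12.75 × 0.16 × 24 / 0.22 = 222.5 mg

223 mg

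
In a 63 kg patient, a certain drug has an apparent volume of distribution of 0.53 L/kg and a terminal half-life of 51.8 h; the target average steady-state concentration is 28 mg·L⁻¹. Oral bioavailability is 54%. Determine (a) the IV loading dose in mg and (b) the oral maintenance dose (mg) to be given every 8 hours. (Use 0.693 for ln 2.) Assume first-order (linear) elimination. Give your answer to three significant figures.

(a) 935 mg; (b) 185 mg

Vd(total) = 63 kg × 0.53 L/kg = 33.39 L
LD = Vd × C = 33.39 × 28 = 934.9 mg
CL = 0.693 × Vd / t½ = 0.693 × 33.39 / 51.8 = 0.4467 L/h
D = CL × Css × τ / F = 0.4467 × 28 × 8 / 0.54 = 185.3 mg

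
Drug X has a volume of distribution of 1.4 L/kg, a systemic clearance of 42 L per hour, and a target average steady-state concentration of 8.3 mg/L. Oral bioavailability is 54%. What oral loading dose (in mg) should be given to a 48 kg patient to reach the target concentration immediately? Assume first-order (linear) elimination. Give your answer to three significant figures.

1030 mg

Vd(total) = 48 kg × 1.4 L/kg = 67.20 L
LD is governed by Vd — clearance does not enter the loading-dose calculation.
LD = Vd × C / F = 67.20 × 8.300 / 0.54 = 1033 mg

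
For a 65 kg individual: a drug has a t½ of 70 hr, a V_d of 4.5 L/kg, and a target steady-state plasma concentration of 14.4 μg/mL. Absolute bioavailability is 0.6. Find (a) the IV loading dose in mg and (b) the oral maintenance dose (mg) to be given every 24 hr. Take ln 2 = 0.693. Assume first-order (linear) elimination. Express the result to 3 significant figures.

Total Vd = 4.5 × 65 = 292.5 L
LD = Vd × C = 292.5 × 14.4 = 4212 mg
CL = 0.693 × Vd / t½ = 0.693 × 292.5 / 70 = 2.896 L/h
D = CL × Css × τ / F = 2.896 × 14.4 × 24 / 0.6 = 1668 mg

(a) 4210 mg; (b) 1670 mg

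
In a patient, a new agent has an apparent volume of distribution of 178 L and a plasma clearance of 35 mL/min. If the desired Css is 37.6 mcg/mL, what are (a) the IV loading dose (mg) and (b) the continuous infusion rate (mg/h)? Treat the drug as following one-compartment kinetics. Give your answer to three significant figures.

(a) 6690 mg; (b) 79.0 mg/h

LD = Vd · C_target = 178.0 × 37.6 = 6693 mg
CL = 35 mL/min × 60/1000 = 2.100 L/h
Maintenance: replace elimination → rate = CL × Css = 2.100 × 37.6 = 78.96 mg/h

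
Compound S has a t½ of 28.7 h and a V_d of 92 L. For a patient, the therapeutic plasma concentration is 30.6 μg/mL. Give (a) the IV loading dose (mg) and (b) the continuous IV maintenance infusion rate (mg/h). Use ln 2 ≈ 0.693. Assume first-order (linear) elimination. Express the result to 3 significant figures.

(a) 2820 mg; (b) 68.0 mg/h

LD = Vd × C = 92.00 × 30.6 = 2815 mg
CL = 0.693 × Vd / t½ = 0.693 × 92.00 / 28.7 = 2.221 L/h
Infusion rate = CL × Css = 2.221 × 30.6 = 67.96 mg/h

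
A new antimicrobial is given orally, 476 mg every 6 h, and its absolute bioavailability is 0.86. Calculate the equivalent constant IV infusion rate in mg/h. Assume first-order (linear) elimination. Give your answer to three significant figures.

68.2 mg/h

Equivalent systemic input: infusion rate = F·D/τ.
Rate = 0.86 × 476 / 6 = 68.23 mg/h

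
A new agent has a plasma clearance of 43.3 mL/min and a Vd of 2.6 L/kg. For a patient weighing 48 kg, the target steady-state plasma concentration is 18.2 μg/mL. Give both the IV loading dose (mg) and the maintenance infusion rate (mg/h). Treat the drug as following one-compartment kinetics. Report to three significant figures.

(a) 2270 mg; (b) 47.3 mg/h

Vd(total) = 48 kg × 2.6 L/kg = 124.8 L
Loading: fill Vd to C_target → 124.8 L × 18.2 mg/L = 2271 mg
CL = 43.3 mL/min × 60/1000 = 2.598 L/h
Maintenance: replace elimination → rate = CL × Css = 2.598 × 18.2 = 47.28 mg/h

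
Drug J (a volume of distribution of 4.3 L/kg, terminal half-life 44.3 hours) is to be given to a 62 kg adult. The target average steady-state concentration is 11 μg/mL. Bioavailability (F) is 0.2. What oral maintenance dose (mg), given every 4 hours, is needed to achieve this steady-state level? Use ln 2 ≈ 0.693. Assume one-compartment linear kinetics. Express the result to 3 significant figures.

918 mg

Total Vd = 4.3 × 62 = 266.6 L
CL = 0.693 × Vd / t½ = 0.693 × 266.6 / 44.3 = 4.171 L/h
D = CL × Css × τ / F = 4.171 × 11 × 4 / 0.2 = 917.6 mg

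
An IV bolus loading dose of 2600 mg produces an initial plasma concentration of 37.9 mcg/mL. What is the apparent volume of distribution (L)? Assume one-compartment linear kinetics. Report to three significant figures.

Immediately after an IV bolus, C₀ = Dose / Vd, so Vd = Dose / C₀.
Vd = 2600 / 37.9 = 68.60 L

68.6 L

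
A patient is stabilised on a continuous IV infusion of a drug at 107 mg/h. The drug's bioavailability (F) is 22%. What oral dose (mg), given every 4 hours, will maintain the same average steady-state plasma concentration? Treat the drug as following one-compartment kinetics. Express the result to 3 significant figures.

To maintain the same Css, the systemic dosing rate must be unchanged: F·D/τ = infusion rate.
D = rate × τ / F = 107 × 4 / 0.22 = 1945 mg

1950 mg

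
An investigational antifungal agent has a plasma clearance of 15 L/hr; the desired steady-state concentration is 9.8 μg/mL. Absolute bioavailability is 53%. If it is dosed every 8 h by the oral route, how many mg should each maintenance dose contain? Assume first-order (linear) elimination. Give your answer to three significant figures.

2220 mg

At steady state, dose per interval replaces the amount cleared in that interval: F·D/τ = CL·Css.
D = CL × Css × τ / F = 15.00 × 9.8 × 8 / 0.53 = 2219 mg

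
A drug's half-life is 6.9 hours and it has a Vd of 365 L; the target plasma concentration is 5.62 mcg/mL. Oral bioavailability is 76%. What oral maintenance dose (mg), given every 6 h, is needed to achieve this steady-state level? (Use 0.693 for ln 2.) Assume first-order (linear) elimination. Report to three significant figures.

1630 mg

k = 0.693/6.9 = 0.1004 h⁻¹, so CL = k·Vd = 0.1004 × 365.0 = 36.65 L/h
D = CL × Css × τ / F = 36.65 × 5.62 × 6 / 0.76 = 1626 mg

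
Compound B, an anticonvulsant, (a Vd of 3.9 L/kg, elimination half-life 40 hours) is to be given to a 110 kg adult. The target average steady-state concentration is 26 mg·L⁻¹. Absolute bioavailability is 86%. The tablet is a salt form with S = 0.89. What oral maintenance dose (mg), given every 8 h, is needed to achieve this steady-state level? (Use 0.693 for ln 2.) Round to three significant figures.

Vd(total) = 110 kg × 3.9 L/kg = 429.0 L
CL = 0.693 × Vd / t½ = 0.693 × 429.0 / 40 = 7.432 L/h
D = CL × Css × τ / F / S = 7.432 × 26 × 8 / 0.86 / 0.89 = 2020 mg

2020 mg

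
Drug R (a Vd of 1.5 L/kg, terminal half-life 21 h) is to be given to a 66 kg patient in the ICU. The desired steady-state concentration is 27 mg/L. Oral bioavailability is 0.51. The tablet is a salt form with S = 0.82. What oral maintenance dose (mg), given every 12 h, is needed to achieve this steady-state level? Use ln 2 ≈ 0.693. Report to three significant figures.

2530 mg

Total Vd = 1.5 × 66 = 99.00 L
k = 0.693/21 = 0.03300 h⁻¹, so CL = k·Vd = 0.03300 × 99.00 = 3.267 L/h
D = CL × Css × τ / F / S = 3.267 × 27 × 12 / 0.51 / 0.82 = 2531 mg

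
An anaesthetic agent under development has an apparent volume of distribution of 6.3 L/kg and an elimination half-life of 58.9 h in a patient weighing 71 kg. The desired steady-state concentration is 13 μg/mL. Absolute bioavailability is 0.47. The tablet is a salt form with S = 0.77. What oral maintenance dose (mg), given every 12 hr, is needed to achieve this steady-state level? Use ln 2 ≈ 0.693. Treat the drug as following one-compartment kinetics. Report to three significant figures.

Total Vd = 6.3 × 71 = 447.3 L
CL = 0.693 × Vd / t½ = 0.693 × 447.3 / 58.9 = 5.263 L/h
D = CL × Css × τ / F / S = 5.263 × 13 × 12 / 0.47 / 0.77 = 2269 mg

2270 mg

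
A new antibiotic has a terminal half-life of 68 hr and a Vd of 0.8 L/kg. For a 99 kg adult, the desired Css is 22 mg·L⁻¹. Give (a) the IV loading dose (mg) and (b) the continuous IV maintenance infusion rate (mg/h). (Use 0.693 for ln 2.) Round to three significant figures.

Vd = 0.8 L/kg × 99 kg = 79.20 L
LD = Vd × C = 79.20 × 22 = 1742 mg
CL = 0.693 × Vd / t½ = 0.693 × 79.20 / 68 = 0.8071 L/h
Infusion rate = CL × Css = 0.8071 × 22 = 17.76 mg/h

(a) 1740 mg; (b) 17.8 mg/h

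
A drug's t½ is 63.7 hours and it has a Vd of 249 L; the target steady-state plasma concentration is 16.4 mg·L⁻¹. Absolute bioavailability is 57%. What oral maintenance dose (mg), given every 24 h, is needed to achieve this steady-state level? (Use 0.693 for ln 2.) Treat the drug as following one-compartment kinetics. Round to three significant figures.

1870 mg

CL = 0.693 × Vd / t½ = 0.693 × 249.0 / 63.7 = 2.709 L/h
D = CL × Css × τ / F = 2.709 × 16.4 × 24 / 0.57 = 1871 mg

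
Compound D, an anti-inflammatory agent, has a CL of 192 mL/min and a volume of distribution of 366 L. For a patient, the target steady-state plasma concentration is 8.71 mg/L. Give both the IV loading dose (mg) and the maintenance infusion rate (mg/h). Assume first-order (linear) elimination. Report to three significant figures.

(a) 3190 mg; (b) 100 mg/h

Loading: fill Vd to C_target → 366.0 L × 8.71 mg/L = 3188 mg
CL = 192 mL/min × 60/1000 = 11.52 L/h
Maintenance infusion rate = CL × Css = 11.52 × 8.71 = 100.3 mg/h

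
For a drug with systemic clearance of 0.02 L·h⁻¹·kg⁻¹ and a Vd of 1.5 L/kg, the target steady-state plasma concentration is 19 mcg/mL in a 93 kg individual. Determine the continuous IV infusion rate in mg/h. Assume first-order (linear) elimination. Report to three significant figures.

CL = 0.02 L·h⁻¹·kg⁻¹ × 93 kg = 1.860 L/h
At steady state, infusion rate equals elimination rate: rate in = CL × Css.
R₀ = 1.860 × 19 = 35.34 mg/h

35.3 mg/h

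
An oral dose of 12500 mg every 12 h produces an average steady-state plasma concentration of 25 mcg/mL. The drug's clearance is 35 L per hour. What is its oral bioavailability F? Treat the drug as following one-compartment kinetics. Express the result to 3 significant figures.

0.840

F·D/τ = CL·Css at steady state → F = CL·Css·τ / D.
F = 35 × 25 × 12 / 12500 = 0.840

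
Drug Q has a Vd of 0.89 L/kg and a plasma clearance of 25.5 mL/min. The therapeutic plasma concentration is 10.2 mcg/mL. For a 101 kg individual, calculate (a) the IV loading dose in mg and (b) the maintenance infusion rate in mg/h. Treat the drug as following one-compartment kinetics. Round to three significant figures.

(a) 917 mg; (b) 15.6 mg/h

Vd(total) = 101 kg × 0.89 L/kg = 89.89 L
LD = Vd · C_target = 89.89 × 10.2 = 916.9 mg
Convert clearance: 25.5 mL/min × 60 min/h ÷ 1000 mL/L = 1.530 L/h
Maintenance: replace elimination → rate = CL × Css = 1.530 × 10.2 = 15.61 mg/h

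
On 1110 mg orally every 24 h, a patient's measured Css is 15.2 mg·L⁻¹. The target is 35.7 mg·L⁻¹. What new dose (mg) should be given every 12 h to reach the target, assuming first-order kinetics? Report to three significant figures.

1300 mg

For first-order elimination, Css ∝ F·D/(CL·τ); F and CL are unchanged, so Css ∝ D/τ.
D₂ = D₁ × (Css,target / Css,current) × (τ₂/τ₁) = 1110 × (35.7/15.2) × (12/24) = 1304 mg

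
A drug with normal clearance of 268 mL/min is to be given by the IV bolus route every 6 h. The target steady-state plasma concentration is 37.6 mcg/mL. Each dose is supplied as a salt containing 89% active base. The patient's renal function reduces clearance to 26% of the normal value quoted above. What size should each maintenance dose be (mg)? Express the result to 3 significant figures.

1060 mg

Convert clearance: 268 mL/min × 60 min/h ÷ 1000 mL/L = 16.08 L/h
Patient clearance = 0.26 × 16.08 = 4.181 L/h
D = CL × Css × τ / S = 4.181 × 37.6 × 6 / 0.89 = 1060 mg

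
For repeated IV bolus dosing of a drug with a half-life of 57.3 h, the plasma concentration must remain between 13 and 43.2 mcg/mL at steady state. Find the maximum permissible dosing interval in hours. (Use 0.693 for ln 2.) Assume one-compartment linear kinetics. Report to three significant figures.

99.3 h

k = 0.693 / t½ = 0.693 / 57.3 = 0.01209 h⁻¹
Between IV bolus doses, concentration decays as C = C₀·e^(−kτ), so C_peak/C_trough = e^(kτ).
τ_max = ln(C_peak/C_trough) / k = ln(43.2/13) / 0.01209 = 1.201 / 0.01209 = 99.34 h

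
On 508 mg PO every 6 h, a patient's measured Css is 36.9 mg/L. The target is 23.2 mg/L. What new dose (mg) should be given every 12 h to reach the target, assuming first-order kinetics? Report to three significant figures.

For first-order elimination, Css ∝ F·D/(CL·τ); F and CL are unchanged, so Css ∝ D/τ.
D₂ = D₁ × (Css,target / Css,current) × (τ₂/τ₁) = 508 × (23.2/36.9) × (12/6) = 638.8 mg

639 mg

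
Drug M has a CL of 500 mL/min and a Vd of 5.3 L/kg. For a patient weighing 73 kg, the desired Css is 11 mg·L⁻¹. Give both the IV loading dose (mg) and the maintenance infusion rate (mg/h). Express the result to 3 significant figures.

(a) 4260 mg; (b) 330 mg/h

Vd(total) = 73 kg × 5.3 L/kg = 386.9 L
Loading: fill Vd to C_target → 386.9 L × 11 mg/L = 4256 mg
Convert clearance: 500 mL/min × 60 min/h ÷ 1000 mL/L = 30.00 L/h
Maintenance infusion rate = CL × Css = 30.00 × 11 = 330.0 mg/h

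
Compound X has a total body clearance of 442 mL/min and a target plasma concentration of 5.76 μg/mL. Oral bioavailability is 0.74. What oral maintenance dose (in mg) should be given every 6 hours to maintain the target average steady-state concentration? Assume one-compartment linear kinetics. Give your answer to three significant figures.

Convert clearance: 442 mL/min × 60 min/h ÷ 1000 mL/L = 26.52 L/h
D = CL × Css × τ / F = 26.52 × 5.76 × 6 / 0.74 = 1239 mg

1240 mg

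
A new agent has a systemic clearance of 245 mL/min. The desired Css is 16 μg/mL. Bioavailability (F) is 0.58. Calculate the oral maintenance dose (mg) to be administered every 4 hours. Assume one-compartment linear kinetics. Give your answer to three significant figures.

1620 mg

CL = 245 mL/min × 60/1000 = 14.70 L/h
At steady state, dose per interval replaces the amount cleared in that interval: F·D/τ = CL·Css.
D = CL × Css × τ / F = 14.70 × 16 × 4 / 0.58 = 1622 mg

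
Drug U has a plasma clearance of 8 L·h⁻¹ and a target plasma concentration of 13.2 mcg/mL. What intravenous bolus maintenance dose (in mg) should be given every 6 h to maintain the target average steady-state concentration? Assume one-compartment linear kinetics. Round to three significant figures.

634 mg

D = CL × Css × τ = 8.000 × 13.2 × 6 = 633.6 mg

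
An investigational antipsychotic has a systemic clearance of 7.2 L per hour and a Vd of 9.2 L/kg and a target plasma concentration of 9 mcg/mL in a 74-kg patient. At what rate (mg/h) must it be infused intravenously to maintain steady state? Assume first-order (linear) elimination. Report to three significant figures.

64.8 mg/h

R₀ = 7.200 × 9 = 64.80 mg/h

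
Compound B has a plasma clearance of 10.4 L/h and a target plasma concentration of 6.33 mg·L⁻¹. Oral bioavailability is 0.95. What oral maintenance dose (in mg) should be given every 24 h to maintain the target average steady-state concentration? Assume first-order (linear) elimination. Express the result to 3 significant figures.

1660 mg

D = CL × Css × τ / F = 10.40 × 6.33 × 24 / 0.95 = 1663 mg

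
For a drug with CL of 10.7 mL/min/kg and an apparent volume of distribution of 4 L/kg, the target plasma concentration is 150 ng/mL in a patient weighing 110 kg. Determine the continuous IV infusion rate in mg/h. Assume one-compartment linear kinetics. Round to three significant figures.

10.6 mg/h

CL = 10.7 mL/min/kg × 110 kg = 1177 mL/min = 1177 × 60/1000 = 70.62 L/h
C = 150 ng/mL = 0.1500 mg/L
Maintenance depends on clearance, not Vd — rate in must match rate out.
R₀ = 70.62 × 0.15 = 10.59 mg/h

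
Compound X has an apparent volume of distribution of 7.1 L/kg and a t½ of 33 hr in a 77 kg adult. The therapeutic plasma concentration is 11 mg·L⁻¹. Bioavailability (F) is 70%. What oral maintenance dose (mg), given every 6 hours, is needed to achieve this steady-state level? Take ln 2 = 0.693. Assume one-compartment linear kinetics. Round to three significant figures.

Total Vd = 7.1 × 77 = 546.7 L
k = 0.693/33 = 0.02100 h⁻¹, so CL = k·Vd = 0.02100 × 546.7 = 11.48 L/h
D = CL × Css × τ / F = 11.48 × 11 × 6 / 0.7 = 1082 mg

1080 mg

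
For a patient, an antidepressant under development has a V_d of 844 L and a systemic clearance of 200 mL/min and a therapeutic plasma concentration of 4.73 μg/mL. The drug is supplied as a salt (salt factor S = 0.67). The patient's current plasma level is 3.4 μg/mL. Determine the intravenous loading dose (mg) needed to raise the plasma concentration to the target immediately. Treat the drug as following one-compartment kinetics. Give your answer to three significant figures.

1680 mg

LD is governed by Vd — clearance does not enter the loading-dose calculation.
Concentration deficit ΔC = 4.73 − 3.4 = 1.330 mg/L
LD = Vd × ΔC / S = 844.0 × 1.330 / 0.67 = 1675 mg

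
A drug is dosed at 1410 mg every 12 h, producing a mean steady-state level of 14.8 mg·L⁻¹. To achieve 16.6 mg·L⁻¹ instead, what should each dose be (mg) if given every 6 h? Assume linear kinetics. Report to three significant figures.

For first-order elimination, Css ∝ F·D/(CL·τ); F and CL are unchanged, so Css ∝ D/τ.
D₂ = D₁ × (Css,target / Css,current) × (τ₂/τ₁) = 1410 × (16.6/14.8) × (6/12) = 790.7 mg

791 mg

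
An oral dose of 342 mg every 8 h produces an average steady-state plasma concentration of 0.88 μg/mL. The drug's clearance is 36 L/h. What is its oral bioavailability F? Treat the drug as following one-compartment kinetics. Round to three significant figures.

F·D/τ = CL·Css at steady state → F = CL·Css·τ / D.
F = 36 × 0.88 × 8 / 342 = 0.741

0.741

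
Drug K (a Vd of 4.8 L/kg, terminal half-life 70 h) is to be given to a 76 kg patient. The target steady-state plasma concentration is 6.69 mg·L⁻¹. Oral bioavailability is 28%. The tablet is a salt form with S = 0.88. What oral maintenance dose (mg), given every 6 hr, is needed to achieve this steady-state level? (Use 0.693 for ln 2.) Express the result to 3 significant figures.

588 mg

Vd = 4.8 L/kg × 76 kg = 364.8 L
CL = ln 2 · Vd / t½ = 0.693 × 364.8 / 70 = 3.612 L/h
D = CL × Css × τ / F / S = 3.612 × 6.69 × 6 / 0.28 / 0.88 = 588.4 mg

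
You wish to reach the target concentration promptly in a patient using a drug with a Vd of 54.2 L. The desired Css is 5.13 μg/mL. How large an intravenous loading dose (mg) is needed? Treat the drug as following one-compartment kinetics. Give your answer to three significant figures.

278 mg

LD = Vd × C = 54.20 × 5.130 = 278.0 mg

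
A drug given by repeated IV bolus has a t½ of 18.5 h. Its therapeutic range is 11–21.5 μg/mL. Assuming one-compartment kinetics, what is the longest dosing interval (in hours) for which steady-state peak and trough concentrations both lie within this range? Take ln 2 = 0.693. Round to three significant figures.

k = 0.693 / t½ = 0.693 / 18.5 = 0.03746 h⁻¹
Between IV bolus doses, concentration decays as C = C₀·e^(−kτ), so C_peak/C_trough = e^(kτ).
τ_max = ln(C_peak/C_trough) / k = ln(21.5/11) / 0.03746 = 0.6702 / 0.03746 = 17.89 h

17.9 h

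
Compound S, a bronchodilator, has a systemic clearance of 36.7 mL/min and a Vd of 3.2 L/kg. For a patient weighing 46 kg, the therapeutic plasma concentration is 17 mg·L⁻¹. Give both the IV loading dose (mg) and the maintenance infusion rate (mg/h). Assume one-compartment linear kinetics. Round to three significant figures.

Total Vd = 3.2 × 46 = 147.2 L
Loading: fill Vd to C_target → 147.2 L × 17 mg/L = 2502 mg
CL = 36.7 mL/min = 36.7 × 0.06 = 2.202 L/h
Infusion rate = 2.202 L/h × 17 mg/L = 37.43 mg/h

(a) 2500 mg; (b) 37.4 mg/h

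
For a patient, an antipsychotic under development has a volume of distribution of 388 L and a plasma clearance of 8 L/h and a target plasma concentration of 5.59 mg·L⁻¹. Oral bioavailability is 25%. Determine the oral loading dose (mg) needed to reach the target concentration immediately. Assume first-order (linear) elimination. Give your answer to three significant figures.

8680 mg

The loading dose fills Vd to the target concentration; clearance is irrelevant here.
LD = Vd × C / F = 388.0 × 5.590 / 0.25 = 8676 mg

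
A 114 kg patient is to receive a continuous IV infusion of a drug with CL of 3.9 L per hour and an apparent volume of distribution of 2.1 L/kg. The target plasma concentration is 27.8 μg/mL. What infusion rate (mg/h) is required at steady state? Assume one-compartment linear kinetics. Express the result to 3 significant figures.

108 mg/h

At steady state, infusion rate equals elimination rate: rate in = CL × Css.
R₀ = 3.900 × 27.8 = 108.4 mg/h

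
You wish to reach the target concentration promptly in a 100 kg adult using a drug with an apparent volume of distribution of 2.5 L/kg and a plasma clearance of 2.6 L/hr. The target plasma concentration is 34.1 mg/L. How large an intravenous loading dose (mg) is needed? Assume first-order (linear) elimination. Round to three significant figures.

8530 mg

Vd = 2.5 L/kg × 100 kg = 250.0 L
LD = Vd × C = 250.0 × 34.10 = 8525 mg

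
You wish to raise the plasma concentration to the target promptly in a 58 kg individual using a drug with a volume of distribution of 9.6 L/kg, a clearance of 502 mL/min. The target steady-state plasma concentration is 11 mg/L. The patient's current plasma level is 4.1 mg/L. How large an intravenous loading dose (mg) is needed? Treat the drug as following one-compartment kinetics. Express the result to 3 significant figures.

Total Vd = 9.6 × 58 = 556.8 L
Concentration deficit ΔC = 11 − 4.1 = 6.900 mg/L
LD = Vd × ΔC = 556.8 × 6.900 = 3842 mg

3840 mg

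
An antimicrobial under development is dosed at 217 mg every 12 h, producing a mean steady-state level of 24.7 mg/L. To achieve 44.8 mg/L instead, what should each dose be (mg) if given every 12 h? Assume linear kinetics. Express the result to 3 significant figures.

394 mg

With linear kinetics, Css is proportional to dose rate (D/τ) at fixed clearance.
D₂ = D₁ × (Css,target / Css,current) = 217 × 44.8/24.7 = 393.6 mg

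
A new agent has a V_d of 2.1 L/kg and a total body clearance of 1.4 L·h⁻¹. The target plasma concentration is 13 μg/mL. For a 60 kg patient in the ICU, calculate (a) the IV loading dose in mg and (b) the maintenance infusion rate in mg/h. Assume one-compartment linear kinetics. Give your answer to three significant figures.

(a) 1640 mg; (b) 18.2 mg/h

Vd(total) = 60 kg × 2.1 L/kg = 126.0 L
Loading dose = Vd × C = 126.0 × 13 = 1638 mg
Infusion rate = 1.400 L/h × 13 mg/L = 18.20 mg/h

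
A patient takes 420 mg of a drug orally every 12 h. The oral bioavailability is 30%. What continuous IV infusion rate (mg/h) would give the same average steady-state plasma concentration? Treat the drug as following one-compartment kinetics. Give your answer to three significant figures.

10.5 mg/h

Equivalent systemic input: infusion rate = F·D/τ.
Rate = 0.3 × 420 / 12 = 10.50 mg/h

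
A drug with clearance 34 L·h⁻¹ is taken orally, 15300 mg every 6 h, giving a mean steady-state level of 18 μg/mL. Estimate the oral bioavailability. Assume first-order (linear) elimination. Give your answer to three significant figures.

F·D/τ = CL·Css at steady state → F = CL·Css·τ / D.
F = 34 × 18 × 6 / 15300 = 0.240

0.240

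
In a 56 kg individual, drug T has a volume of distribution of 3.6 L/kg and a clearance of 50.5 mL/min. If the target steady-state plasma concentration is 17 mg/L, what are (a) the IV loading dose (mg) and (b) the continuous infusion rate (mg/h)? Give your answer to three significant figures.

(a) 3430 mg; (b) 51.5 mg/h

Vd(total) = 56 kg × 3.6 L/kg = 201.6 L
LD = Vd · C_target = 201.6 × 17 = 3427 mg
CL = 50.5 mL/min = 50.5 × 0.06 = 3.030 L/h
Maintenance infusion rate = CL × Css = 3.030 × 17 = 51.51 mg/h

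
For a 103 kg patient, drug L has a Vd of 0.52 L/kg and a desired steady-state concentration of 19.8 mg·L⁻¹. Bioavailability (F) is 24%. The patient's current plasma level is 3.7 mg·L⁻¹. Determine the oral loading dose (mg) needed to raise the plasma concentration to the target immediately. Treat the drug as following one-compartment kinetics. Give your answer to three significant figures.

3590 mg

Total Vd = 0.52 × 103 = 53.56 L
Concentration deficit ΔC = 19.8 − 3.7 = 16.10 mg/L
LD = Vd × ΔC / F = 53.56 × 16.10 / 0.24 = 3593 mg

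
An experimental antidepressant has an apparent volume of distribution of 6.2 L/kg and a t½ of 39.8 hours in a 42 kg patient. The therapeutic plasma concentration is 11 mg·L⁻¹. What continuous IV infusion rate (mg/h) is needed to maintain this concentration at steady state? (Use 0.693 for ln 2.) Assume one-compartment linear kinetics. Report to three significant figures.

Vd(total) = 42 kg × 6.2 L/kg = 260.4 L
k = 0.693/39.8 = 0.01741 h⁻¹, so CL = k·Vd = 0.01741 × 260.4 = 4.534 L/h
Infusion rate = CL × Css = 4.534 × 11 = 49.87 mg/h

49.9 mg/h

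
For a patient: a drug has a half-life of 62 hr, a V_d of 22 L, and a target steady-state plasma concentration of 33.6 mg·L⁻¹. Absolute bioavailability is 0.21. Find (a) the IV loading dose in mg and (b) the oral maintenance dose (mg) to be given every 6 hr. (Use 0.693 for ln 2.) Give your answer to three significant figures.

LD = Vd × C = 22.00 × 33.6 = 739.2 mg
CL = 0.693 × Vd / t½ = 0.693 × 22.00 / 62 = 0.2459 L/h
D = CL × Css × τ / F = 0.2459 × 33.6 × 6 / 0.21 = 236.1 mg

(a) 739 mg; (b) 236 mg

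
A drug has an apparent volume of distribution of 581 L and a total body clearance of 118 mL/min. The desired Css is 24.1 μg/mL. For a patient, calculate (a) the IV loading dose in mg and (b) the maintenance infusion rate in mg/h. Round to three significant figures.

(a) 14000 mg; (b) 171 mg/h

Loading: fill Vd to C_target → 581.0 L × 24.1 mg/L = 14000 mg
CL = 118 mL/min = 118 × 0.06 = 7.080 L/h
Maintenance infusion rate = CL × Css = 7.080 × 24.1 = 170.6 mg/h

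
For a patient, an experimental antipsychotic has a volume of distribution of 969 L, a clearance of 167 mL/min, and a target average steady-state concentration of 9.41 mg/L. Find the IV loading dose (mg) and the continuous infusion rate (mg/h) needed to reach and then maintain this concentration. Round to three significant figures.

Loading dose = Vd × C = 969.0 × 9.41 = 9118 mg
Convert clearance: 167 mL/min × 60 min/h ÷ 1000 mL/L = 10.02 L/h
Maintenance infusion rate = CL × Css = 10.02 × 9.41 = 94.29 mg/h

(a) 9120 mg; (b) 94.3 mg/h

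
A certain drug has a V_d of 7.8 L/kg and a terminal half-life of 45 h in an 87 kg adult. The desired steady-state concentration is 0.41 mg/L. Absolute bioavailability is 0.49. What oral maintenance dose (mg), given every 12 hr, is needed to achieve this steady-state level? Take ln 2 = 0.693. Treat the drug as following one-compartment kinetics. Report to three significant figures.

Vd = 7.8 L/kg × 87 kg = 678.6 L
CL = 0.693 × Vd / t½ = 0.693 × 678.6 / 45 = 10.45 L/h
D = CL × Css × τ / F = 10.45 × 0.41 × 12 / 0.49 = 104.9 mg

105 mg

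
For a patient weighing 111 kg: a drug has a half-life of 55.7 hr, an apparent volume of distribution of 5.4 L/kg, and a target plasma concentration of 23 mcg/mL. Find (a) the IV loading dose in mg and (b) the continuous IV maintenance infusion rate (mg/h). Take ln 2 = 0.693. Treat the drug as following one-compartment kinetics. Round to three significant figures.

(a) 13800 mg; (b) 172 mg/h

Total Vd = 5.4 × 111 = 599.4 L
LD = Vd × C = 599.4 × 23 = 13790 mg
CL = 0.693 × Vd / t½ = 0.693 × 599.4 / 55.7 = 7.458 L/h
Infusion rate = CL × Css = 7.458 × 23 = 171.5 mg/h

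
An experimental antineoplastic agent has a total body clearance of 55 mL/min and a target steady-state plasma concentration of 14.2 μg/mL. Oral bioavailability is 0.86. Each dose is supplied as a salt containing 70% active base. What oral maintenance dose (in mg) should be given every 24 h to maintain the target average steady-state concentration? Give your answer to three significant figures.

1870 mg

CL = 55 mL/min × 60/1000 = 3.300 L/h
D = CL × Css × τ / F / S = 3.300 × 14.2 × 24 / 0.86 / 0.7 = 1868 mg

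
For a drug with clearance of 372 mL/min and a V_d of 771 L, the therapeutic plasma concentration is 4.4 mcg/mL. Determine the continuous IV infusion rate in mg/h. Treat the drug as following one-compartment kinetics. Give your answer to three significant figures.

98.2 mg/h

CL = 372 mL/min = 372 × 0.06 = 22.32 L/h
R₀ = 22.32 × 4.4 = 98.21 mg/h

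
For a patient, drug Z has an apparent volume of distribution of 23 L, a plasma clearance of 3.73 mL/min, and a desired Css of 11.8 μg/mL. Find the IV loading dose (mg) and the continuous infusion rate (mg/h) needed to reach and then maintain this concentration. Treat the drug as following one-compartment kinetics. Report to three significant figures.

LD = Vd · C_target = 23.00 × 11.8 = 271.4 mg
CL = 3.73 mL/min = 3.73 × 0.06 = 0.2238 L/h
Maintenance: replace elimination → rate = CL × Css = 0.2238 × 11.8 = 2.641 mg/h

(a) 271 mg; (b) 2.64 mg/h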